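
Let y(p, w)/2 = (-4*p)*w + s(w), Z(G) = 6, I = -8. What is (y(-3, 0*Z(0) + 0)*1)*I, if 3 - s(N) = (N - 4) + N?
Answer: -112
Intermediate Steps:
s(N) = 7 - 2*N (s(N) = 3 - ((N - 4) + N) = 3 - ((-4 + N) + N) = 3 - (-4 + 2*N) = 3 + (4 - 2*N) = 7 - 2*N)
y(p, w) = 14 - 4*w - 8*p*w (y(p, w) = 2*((-4*p)*w + (7 - 2*w)) = 2*(-4*p*w + (7 - 2*w)) = 2*(7 - 2*w - 4*p*w) = 14 - 4*w - 8*p*w)
(y(-3, 0*Z(0) + 0)*1)*I = ((14 - 4*(0*6 + 0) - 8*(-3)*(0*6 + 0))*1)*(-8) = ((14 - 4*(0 + 0) - 8*(-3)*(0 + 0))*1)*(-8) = ((14 - 4*0 - 8*(-3)*0)*1)*(-8) = ((14 + 0 + 0)*1)*(-8) = (14*1)*(-8) = 14*(-8) = -112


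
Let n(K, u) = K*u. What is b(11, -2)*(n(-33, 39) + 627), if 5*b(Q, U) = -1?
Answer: 132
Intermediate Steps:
b(Q, U) = -⅕ (b(Q, U) = (⅕)*(-1) = -⅕)
b(11, -2)*(n(-33, 39) + 627) = -(-33*39 + 627)/5 = -(-1287 + 627)/5 = -⅕*(-660) = 132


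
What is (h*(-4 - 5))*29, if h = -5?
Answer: 1305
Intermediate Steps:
(h*(-4 - 5))*29 = -5*(-4 - 5)*29 = -5*(-9)*29 = 45*29 = 1305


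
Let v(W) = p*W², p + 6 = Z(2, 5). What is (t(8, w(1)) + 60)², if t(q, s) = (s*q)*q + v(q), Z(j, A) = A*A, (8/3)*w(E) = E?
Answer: 1690000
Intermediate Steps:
w(E) = 3*E/8
Z(j, A) = A²
p = 19 (p = -6 + 5² = -6 + 25 = 19)
v(W) = 19*W²
t(q, s) = 19*q² + s*q² (t(q, s) = (s*q)*q + 19*q² = (q*s)*q + 19*q² = s*q² + 19*q² = 19*q² + s*q²)
(t(8, w(1)) + 60)² = (8²*(19 + (3/8)*1) + 60)² = (64*(19 + 3/8) + 60)² = (64*(155/8) + 60)² = (1240 + 60)² = 1300² = 1690000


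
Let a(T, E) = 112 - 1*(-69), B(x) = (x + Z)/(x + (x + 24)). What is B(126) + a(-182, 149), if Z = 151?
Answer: 50233/276 ≈ 182.00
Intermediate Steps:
B(x) = (151 + x)/(24 + 2*x) (B(x) = (x + 151)/(x + (x + 24)) = (151 + x)/(x + (24 + x)) = (151 + x)/(24 + 2*x))
a(T, E) = 181 (a(T, E) = 112 + 69 = 181)
B(126) + a(-182, 149) = (151 + 126)/(2*(12 + 126)) + 181 = (½)*277/138 + 181 = (½)*(1/138)*277 + 181 = 277/276 + 181 = 50233/276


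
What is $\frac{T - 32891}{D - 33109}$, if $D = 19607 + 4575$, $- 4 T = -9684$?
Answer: $\frac{30470}{8927} \approx 3.4132$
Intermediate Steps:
$T = 2421$ ($T = \left(- \frac{1}{4}\right) \left(-9684\right) = 2421$)
$D = 24182$
$\frac{T - 32891}{D - 33109} = \frac{2421 - 32891}{24182 - 33109} = - \frac{30470}{-8927} = \left(-30470\right) \left(- \frac{1}{8927}\right) = \frac{30470}{8927}$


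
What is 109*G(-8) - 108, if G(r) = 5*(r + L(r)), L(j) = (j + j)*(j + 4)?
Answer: 30412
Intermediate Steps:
L(j) = 2*j*(4 + j) (L(j) = (2*j)*(4 + j) = 2*j*(4 + j))
G(r) = 5*r + 10*r*(4 + r) (G(r) = 5*(r + 2*r*(4 + r)) = 5*r + 10*r*(4 + r))
109*G(-8) - 108 = 109*(5*(-8)*(9 + 2*(-8))) - 108 = 109*(5*(-8)*(9 - 16)) - 108 = 109*(5*(-8)*(-7)) - 108 = 109*280 - 108 = 30520 - 108 = 30412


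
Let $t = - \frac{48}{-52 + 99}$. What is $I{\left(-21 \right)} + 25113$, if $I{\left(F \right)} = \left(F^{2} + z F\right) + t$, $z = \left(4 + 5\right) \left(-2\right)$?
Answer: $\frac{1218756}{47} \approx 25931.0$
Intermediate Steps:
$z = -18$ ($z = 9 \left(-2\right) = -18$)
$t = - \frac{48}{47} \approx -1.0213$
$I{\left(F \right)} = - \frac{48}{47} + F^{2} - 18 F$ ($I{\left(F \right)} = \left(F^{2} - 18 F\right) - \frac{48}{47} = - \frac{48}{47} + F^{2} - 18 F$)
$I{\left(-21 \right)} + 25113 = \left(- \frac{48}{47} + \left(-21\right)^{2} - -378\right) + 25113 = \left(- \frac{48}{47} + 441 + 378\right) + 25113 = \frac{38445}{47} + 25113 = \frac{1218756}{47}$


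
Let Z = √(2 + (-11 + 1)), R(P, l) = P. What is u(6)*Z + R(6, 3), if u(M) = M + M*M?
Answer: 6 + 84*I*√2 ≈ 6.0 + 118.79*I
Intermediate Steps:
u(M) = M + M²
Z = 2*I*√2 (Z = √(2 - 10) = √(-8) = 2*I*√2 ≈ 2.8284*I)
u(6)*Z + R(6, 3) = (6*(1 + 6))*(2*I*√2) + 6 = (6*7)*(2*I*√2) + 6 = 42*(2*I*√2) + 6 = 84*I*√2 + 6 = 6 + 84*I*√2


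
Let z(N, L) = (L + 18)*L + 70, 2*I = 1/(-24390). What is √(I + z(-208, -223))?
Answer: √3026246565145/8130 ≈ 213.97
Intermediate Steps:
I = -1/48780 (I = (½)/(-24390) = (½)*(-1/24390) = -1/48780 ≈ -2.0500e-5)
z(N, L) = 70 + L*(18 + L) (z(N, L) = (18 + L)*L + 70 = L*(18 + L) + 70 = 70 + L*(18 + L))
√(I + z(-208, -223)) = √(-1/48780 + (70 + (-223)² + 18*(-223))) = √(-1/48780 + (70 + 49729 - 4014)) = √(-1/48780 + 45785) = √(2233392299/48780) = √3026246565145/8130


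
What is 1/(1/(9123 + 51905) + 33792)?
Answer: 61028/2062258177 ≈ 2.9593e-5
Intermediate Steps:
1/(1/(9123 + 51905) + 33792) = 1/(1/61028 + 33792) = 1/(2062258177/61028) = 61028/2062258177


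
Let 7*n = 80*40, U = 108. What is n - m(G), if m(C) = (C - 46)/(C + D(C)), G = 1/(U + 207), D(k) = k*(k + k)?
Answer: 32962645/2219 ≈ 14855.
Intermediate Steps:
D(k) = 2*k² (D(k) = k*(2*k) = 2*k²)
G = 1/315 (G = 1/(108 + 207) = 1/315 ≈ 0.0031746)
m(C) = (-46 + C)/(C + 2*C²) (m(C) = (C - 46)/(C + 2*C²) = (-46 + C)/(C + 2*C²))
n = 3200/7 (n = (80*40)/7 = (⅐)*3200 = 3200/7 ≈ 457.14)
n - m(G) = 3200/7 - (-46 + 1/315)/(1/315*(1 + 2*(1/315))) = 3200/7 - 315*(-14489)/((1 + 2/315)*315) = 3200/7 - 315*(-14489)/(317/315*315) = 3200/7 - 315*315*(-14489)/(317*315) = 3200/7 - 1*(-4564035/317) = 3200/7 + 4564035/317 = 32962645/2219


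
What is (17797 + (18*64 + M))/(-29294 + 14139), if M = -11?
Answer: -18938/15155 ≈ -1.2496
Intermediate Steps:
(17797 + (18*64 + M))/(-29294 + 14139) = (17797 + (18*64 - 11))/(-29294 + 14139) = (17797 + (1152 - 11))/(-15155) = (17797 + 1141)*(-1/15155) = 18938*(-1/15155) = -18938/15155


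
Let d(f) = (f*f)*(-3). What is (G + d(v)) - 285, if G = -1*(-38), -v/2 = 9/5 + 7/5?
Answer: -9247/25 ≈ -369.88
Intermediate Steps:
v = -32/5 (v = -2*(9/5 + 7/5) = -2*16/5 = -32/5 ≈ -6.4000)
G = 38
d(f) = -3*f² (d(f) = f²*(-3) = -3*f²)
(G + d(v)) - 285 = (38 - 3*(-32/5)²) - 285 = (38 - 3*1024/25) - 285 = (38 - 3072/25) - 285 = -2122/25 - 285 = -9247/25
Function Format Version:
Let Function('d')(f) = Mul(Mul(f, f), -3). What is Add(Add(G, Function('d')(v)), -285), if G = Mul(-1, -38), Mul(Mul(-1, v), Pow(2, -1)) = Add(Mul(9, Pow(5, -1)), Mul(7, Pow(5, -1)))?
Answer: Rational(-9247, 25) ≈ -369.88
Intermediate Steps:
v = Rational(-32, 5) (v = Mul(-2, Add(Mul(9, Pow(5, -1)), Mul(7, Pow(5, -1)))) = Mul(-2, Add(Mul(9, Rational(1, 5)), Mul(7, Rational(1, 5)))) = Mul(-2, Add(Rational(9, 5), Rational(7, 5))) = Mul(-2, Rational(16, 5)) = Rational(-32, 5) ≈ -6.4000)
G = 38
Function('d')(f) = Mul(-3, Pow(f, 2)) (Function('d')(f) = Mul(Pow(f, 2), -3) = Mul(-3, Pow(f, 2)))
Add(Add(G, Function('d')(v)), -285) = Add(Add(38, Mul(-3, Pow(Rational(-32, 5), 2))), -285) = Add(Add(38, Mul(-3, Rational(1024, 25))), -285) = Add(Add(38, Rational(-3072, 25)), -285) = Add(Rational(-2122, 25), -285) = Rational(-9247, 25)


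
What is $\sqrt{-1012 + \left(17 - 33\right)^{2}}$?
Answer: $6 i \sqrt{21} \approx 27.495 i$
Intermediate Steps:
$\sqrt{-1012 + \left(17 - 33\right)^{2}} = \sqrt{-1012 + \left(-16\right)^{2}} = \sqrt{-1012 + 256} = \sqrt{-756} = 6 i \sqrt{21}$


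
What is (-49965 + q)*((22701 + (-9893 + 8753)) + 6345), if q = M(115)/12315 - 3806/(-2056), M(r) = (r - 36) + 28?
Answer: -2941870802355209/2109970 ≈ -1.3943e+9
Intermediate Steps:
M(r) = -8 + r (M(r) = (-36 + r) + 28 = -8 + r)
q = 23545441/12659820 (q = (-8 + 115)/12315 - 3806/(-2056) = 107*(1/12315) - 3806*(-1/2056) = 107/12315 + 1903/1028 = 23545441/12659820 ≈ 1.8599)
(-49965 + q)*((22701 + (-9893 + 8753)) + 6345) = (-49965 + 23545441/12659820)*((22701 + (-9893 + 8753)) + 6345) = -632524360859*((22701 - 1140) + 6345)/12659820 = -632524360859*(21561 + 6345)/12659820 = -632524360859/12659820*27906 = -2941870802355209/2109970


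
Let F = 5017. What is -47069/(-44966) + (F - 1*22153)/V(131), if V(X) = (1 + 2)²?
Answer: -85568195/44966 ≈ -1903.0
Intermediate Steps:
V(X) = 9 (V(X) = 3² = 9)
-47069/(-44966) + (F - 1*22153)/V(131) = -47069/(-44966) + (5017 - 1*22153)/9 = -47069*(-1/44966) + (5017 - 22153)*(⅑) = 47069/44966 - 17136*⅑ = 47069/44966 - 1904 = -85568195/44966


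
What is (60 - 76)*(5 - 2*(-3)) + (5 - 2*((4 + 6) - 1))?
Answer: -189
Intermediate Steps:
(60 - 76)*(5 - 2*(-3)) + (5 - 2*((4 + 6) - 1)) = -16*(5 + 6) + (5 - 2*(10 - 1)) = -16*11 + (5 - 2*9) = -176 + (5 - 18) = -176 - 13 = -189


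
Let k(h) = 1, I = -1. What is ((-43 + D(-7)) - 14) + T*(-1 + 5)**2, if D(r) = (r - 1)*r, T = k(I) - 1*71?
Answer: -1121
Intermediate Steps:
T = -70 (T = 1 - 1*71 = 1 - 71 = -70)
D(r) = r*(-1 + r) (D(r) = (-1 + r)*r = r*(-1 + r))
((-43 + D(-7)) - 14) + T*(-1 + 5)**2 = ((-43 - 7*(-1 - 7)) - 14) - 70*(-1 + 5)**2 = ((-43 - 7*(-8)) - 14) - 70*4**2 = ((-43 + 56) - 14) - 70*16 = (13 - 14) - 1120 = -1 - 1120 = -1121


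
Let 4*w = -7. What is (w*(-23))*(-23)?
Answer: -3703/4 ≈ -925.75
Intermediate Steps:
w = -7/4 (w = (1/4)*(-7) = -7/4 ≈ -1.7500)
(w*(-23))*(-23) = -7/4*(-23)*(-23) = (161/4)*(-23) = -3703/4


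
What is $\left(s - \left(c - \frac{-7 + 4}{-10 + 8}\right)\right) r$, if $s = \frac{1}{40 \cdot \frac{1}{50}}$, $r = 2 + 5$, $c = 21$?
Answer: $- \frac{511}{4} \approx -127.75$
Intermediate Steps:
$r = 7$
$s = \frac{5}{4}$ ($s = \frac{1}{40 \cdot \frac{1}{50}} = \frac{1}{\frac{4}{5}} = \frac{5}{4} \approx 1.25$)
$\left(s - \left(c - \frac{-7 + 4}{-10 + 8}\right)\right) r = \left(\frac{5}{4} - \left(21 - \frac{-7 + 4}{-10 + 8}\right)\right) 7 = \left(\frac{5}{4} - \left(21 + \frac{3}{-2}\right)\right) 7 = \left(\frac{5}{4} - \frac{39}{2}\right) 7 = \left(- \frac{73}{4}\right) 7 = - \frac{511}{4}$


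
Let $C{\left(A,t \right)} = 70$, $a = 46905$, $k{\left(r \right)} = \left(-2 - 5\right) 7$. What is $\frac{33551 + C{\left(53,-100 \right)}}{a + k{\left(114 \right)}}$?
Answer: $\frac{33621}{46856} \approx 0.71754$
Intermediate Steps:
$k{\left(r \right)} = -49$ ($k{\left(r \right)} = \left(-7\right) 7 = -49$)
$\frac{33551 + C{\left(53,-100 \right)}}{a + k{\left(114 \right)}} = \frac{33551 + 70}{46905 - 49} = \frac{33621}{46856}$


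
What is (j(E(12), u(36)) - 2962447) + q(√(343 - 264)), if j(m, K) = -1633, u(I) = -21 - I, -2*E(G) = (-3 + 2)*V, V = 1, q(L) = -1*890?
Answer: -2964970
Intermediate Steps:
q(L) = -890
E(G) = ½ (E(G) = -(-3 + 2)/2 = -(-1)/2 = -½*(-1) = ½)
(j(E(12), u(36)) - 2962447) + q(√(343 - 264)) = (-1633 - 2962447) - 890 = -2964080 - 890 = -2964970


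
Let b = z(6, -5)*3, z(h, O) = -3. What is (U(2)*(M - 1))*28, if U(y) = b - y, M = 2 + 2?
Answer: -924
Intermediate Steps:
M = 4
b = -9 (b = -3*3 = -9)
U(y) = -9 - y
(U(2)*(M - 1))*28 = ((-9 - 1*2)*(4 - 1))*28 = ((-9 - 2)*3)*28 = -11*3*28 = -33*28 = -924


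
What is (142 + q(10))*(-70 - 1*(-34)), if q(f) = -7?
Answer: -4860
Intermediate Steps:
(142 + q(10))*(-70 - 1*(-34)) = (142 - 7)*(-70 - 1*(-34)) = 135*(-70 + 34) = 135*(-36) = -4860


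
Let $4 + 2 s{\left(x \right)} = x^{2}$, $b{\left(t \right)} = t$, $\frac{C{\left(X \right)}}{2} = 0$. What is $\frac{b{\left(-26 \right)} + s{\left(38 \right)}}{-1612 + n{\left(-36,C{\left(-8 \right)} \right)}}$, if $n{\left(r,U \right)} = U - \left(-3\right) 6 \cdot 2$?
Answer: $- \frac{347}{788} \approx -0.44036$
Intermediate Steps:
$C{\left(X \right)} = 0$ ($C{\left(X \right)} = 2 \cdot 0 = 0$)
$n{\left(r,U \right)} = 36 + U$ ($n{\left(r,U \right)} = U - \left(-18\right) 2 = U - -36 = U + 36 = 36 + U$)
$s{\left(x \right)} = -2 + \frac{x^{2}}{2}$
$\frac{b{\left(-26 \right)} + s{\left(38 \right)}}{-1612 + n{\left(-36,C{\left(-8 \right)} \right)}} = \frac{-26 - \left(2 - \frac{38^{2}}{2}\right)}{-1612 + \left(36 + 0\right)} = \frac{-26 + \left(-2 + \frac{1}{2} \cdot 1444\right)}{-1612 + 36} = \frac{-26 + \left(-2 + 722\right)}{-1576} = \left(-26 + 720\right) \left(- \frac{1}{1576}\right) = 694 \left(- \frac{1}{1576}\right) = - \frac{347}{788}$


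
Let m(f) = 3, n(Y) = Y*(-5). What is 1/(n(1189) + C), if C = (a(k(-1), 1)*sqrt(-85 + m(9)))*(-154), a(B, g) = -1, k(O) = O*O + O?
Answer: -145/909457 - 154*I*sqrt(82)/37287737 ≈ -0.00015944 - 3.7399e-5*I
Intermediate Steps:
n(Y) = -5*Y
k(O) = O + O**2 (k(O) = O**2 + O = O + O**2)
C = 154*I*sqrt(82) (C = -sqrt(-85 + 3)*(-154) = -sqrt(-82)*(-154) = -I*sqrt(82)*(-154) = 154*I*sqrt(82) ≈ 1394.5*I)
1/(n(1189) + C) = 1/(-5*1189 + 154*I*sqrt(82)) = 1/(-5945 + 154*I*sqrt(82))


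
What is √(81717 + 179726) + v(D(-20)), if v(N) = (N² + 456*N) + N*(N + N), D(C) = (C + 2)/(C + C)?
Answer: 82323/400 + 13*√1547 ≈ 717.12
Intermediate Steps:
D(C) = (2 + C)/(2*C) (D(C) = (2 + C)/((2*C)) = (2 + C)*(1/(2*C)) = (2 + C)/(2*C))
v(N) = 3*N² + 456*N (v(N) = (N² + 456*N) + N*(2*N) = (N² + 456*N) + 2*N² = 3*N² + 456*N)
√(81717 + 179726) + v(D(-20)) = √(81717 + 179726) + 3*((½)*(2 - 20)/(-20))*(152 + (½)*(2 - 20)/(-20)) = √261443 + 3*((½)*(-1/20)*(-18))*(152 + (½)*(-1/20)*(-18)) = 13*√1547 + 3*(9/20)*(152 + 9/20) = 13*√1547 + 3*(9/20)*(3049/20) = 13*√1547 + 82323/400 = 82323/400 + 13*√1547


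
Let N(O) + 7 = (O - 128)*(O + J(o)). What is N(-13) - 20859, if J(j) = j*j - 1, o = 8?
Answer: -27916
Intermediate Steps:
J(j) = -1 + j² (J(j) = j² - 1 = -1 + j²)
N(O) = -7 + (-128 + O)*(63 + O) (N(O) = -7 + (O - 128)*(O + (-1 + 8²)) = -7 + (-128 + O)*(O + (-1 + 64)) = -7 + (-128 + O)*(O + 63) = -7 + (-128 + O)*(63 + O))
N(-13) - 20859 = (-8071 + (-13)² - 65*(-13)) - 20859 = (-8071 + 169 + 845) - 20859 = -7057 - 20859 = -27916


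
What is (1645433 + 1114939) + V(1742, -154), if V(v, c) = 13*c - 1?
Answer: 2758369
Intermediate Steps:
V(v, c) = -1 + 13*c
(1645433 + 1114939) + V(1742, -154) = (1645433 + 1114939) + (-1 + 13*(-154)) = 2760372 + (-1 - 2002) = 2760372 - 2003 = 2758369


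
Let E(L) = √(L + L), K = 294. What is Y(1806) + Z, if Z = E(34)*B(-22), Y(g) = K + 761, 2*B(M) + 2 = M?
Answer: 1055 - 24*√17 ≈ 956.05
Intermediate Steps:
B(M) = -1 + M/2
E(L) = √2*√L (E(L) = √(2*L) = √2*√L)
Y(g) = 1055 (Y(g) = 294 + 761 = 1055)
Z = -24*√17 (Z = (√2*√34)*(-1 + (½)*(-22)) = (2*√17)*(-1 - 11) = (2*√17)*(-12) = -24*√17 ≈ -98.955)
Y(1806) + Z = 1055 - 24*√17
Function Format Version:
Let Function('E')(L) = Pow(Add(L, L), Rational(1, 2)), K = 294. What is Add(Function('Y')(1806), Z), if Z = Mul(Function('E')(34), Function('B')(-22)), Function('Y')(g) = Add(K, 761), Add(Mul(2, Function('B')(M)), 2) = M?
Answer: Add(1055, Mul(-24, Pow(17, Rational(1, 2)))) ≈ 956.05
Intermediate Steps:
Function('B')(M) = Add(-1, Mul(Rational(1, 2), M))
Function('E')(L) = Mul(Pow(2, Rational(1, 2)), Pow(L, Rational(1, 2))) (Function('E')(L) = Pow(Mul(2, L), Rational(1, 2)) = Mul(Pow(2, Rational(1, 2)), Pow(L, Rational(1, 2))))
Function('Y')(g) = 1055 (Function('Y')(g) = Add(294, 761) = 1055)
Z = Mul(-24, Pow(17, Rational(1, 2))) (Z = Mul(Mul(Pow(2, Rational(1, 2)), Pow(34, Rational(1, 2))), Add(-1, Mul(Rational(1, 2), -22))) = Mul(Mul(2, Pow(17, Rational(1, 2))), Add(-1, -11)) = Mul(Mul(2, Pow(17, Rational(1, 2))), -12) = Mul(-24, Pow(17, Rational(1, 2))) ≈ -98.955)
Add(Function('Y')(1806), Z) = Add(1055, Mul(-24, Pow(17, Rational(1, 2))))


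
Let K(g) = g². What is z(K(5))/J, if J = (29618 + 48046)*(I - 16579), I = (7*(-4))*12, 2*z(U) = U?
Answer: -5/525474624 ≈ -9.5152e-9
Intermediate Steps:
z(U) = U/2
I = -336 (I = -28*12 = -336)
J = -1313686560 (J = (29618 + 48046)*(-336 - 16579) = 77664*(-16915) = -1313686560)
z(K(5))/J = ((½)*5²)/(-1313686560) = ((½)*25)*(-1/1313686560) = (25/2)*(-1/1313686560) = -5/525474624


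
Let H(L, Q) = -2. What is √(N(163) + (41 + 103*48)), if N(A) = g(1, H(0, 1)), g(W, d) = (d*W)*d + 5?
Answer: √4994 ≈ 70.668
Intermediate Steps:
g(W, d) = 5 + W*d² (g(W, d) = (W*d)*d + 5 = W*d² + 5 = 5 + W*d²)
N(A) = 9 (N(A) = 5 + 1*(-2)² = 5 + 1*4 = 5 + 4 = 9)
√(N(163) + (41 + 103*48)) = √(9 + (41 + 103*48)) = √(9 + (41 + 4944)) = √(9 + 4985) = √4994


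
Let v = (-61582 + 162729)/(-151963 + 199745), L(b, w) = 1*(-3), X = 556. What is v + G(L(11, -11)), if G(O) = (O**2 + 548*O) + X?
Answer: -51455631/47782 ≈ -1076.9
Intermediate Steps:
L(b, w) = -3
G(O) = 556 + O**2 + 548*O (G(O) = (O**2 + 548*O) + 556 = 556 + O**2 + 548*O)
v = 101147/47782 ≈ 2.1168
v + G(L(11, -11)) = 101147/47782 + (556 + (-3)**2 + 548*(-3)) = 101147/47782 + (556 + 9 - 1644) = 101147/47782 - 1079 = -51455631/47782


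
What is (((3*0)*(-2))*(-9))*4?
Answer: 0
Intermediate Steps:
(((3*0)*(-2))*(-9))*4 = ((0*(-2))*(-9))*4 = (0*(-9))*4 = 0*4 = 0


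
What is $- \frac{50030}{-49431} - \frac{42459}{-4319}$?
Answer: $\frac{2314870399}{213492489} \approx 10.843$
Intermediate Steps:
$- \frac{50030}{-49431} - \frac{42459}{-4319} = \left(-50030\right) \left(- \frac{1}{49431}\right) - - \frac{42459}{4319} = \frac{50030}{49431} + \frac{42459}{4319} = \frac{2314870399}{213492489}$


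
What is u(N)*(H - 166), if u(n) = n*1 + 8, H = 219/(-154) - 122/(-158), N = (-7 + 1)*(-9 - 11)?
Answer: -129757632/6083 ≈ -21331.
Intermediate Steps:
N = 120 (N = -6*(-20) = 120)
H = -7907/12166 (H = 219*(-1/154) - 122*(-1/158) = -219/154 + 61/79 = -7907/12166 ≈ -0.64993)
u(n) = 8 + n (u(n) = n + 8 = 8 + n)
u(N)*(H - 166) = (8 + 120)*(-7907/12166 - 166) = 128*(-2027463/12166) = -129757632/6083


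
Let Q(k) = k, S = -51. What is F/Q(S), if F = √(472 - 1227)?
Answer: -I*√755/51 ≈ -0.53877*I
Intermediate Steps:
F = I*√755 (F = √(-755) = I*√755 ≈ 27.477*I)
F/Q(S) = (I*√755)/(-51) = (I*√755)*(-1/51) = -I*√755/51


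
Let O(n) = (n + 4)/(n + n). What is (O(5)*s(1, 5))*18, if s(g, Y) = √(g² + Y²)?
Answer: 81*√26/5 ≈ 82.604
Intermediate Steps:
O(n) = (4 + n)/(2*n) (O(n) = (4 + n)/((2*n)) = (4 + n)*(1/(2*n)) = (4 + n)/(2*n))
s(g, Y) = √(Y² + g²)
(O(5)*s(1, 5))*18 = (((½)*(4 + 5)/5)*√(5² + 1²))*18 = (((½)*(⅕)*9)*√(25 + 1))*18 = (9*√26/10)*18 = 81*√26/5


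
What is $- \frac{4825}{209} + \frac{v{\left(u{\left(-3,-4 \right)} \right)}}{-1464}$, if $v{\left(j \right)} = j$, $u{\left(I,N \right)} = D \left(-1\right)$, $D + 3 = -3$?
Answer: $- \frac{1177509}{50996} \approx -23.09$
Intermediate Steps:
$D = -6$ ($D = -3 - 3 = -6$)
$u{\left(I,N \right)} = 6$ ($u{\left(I,N \right)} = \left(-6\right) \left(-1\right) = 6$)
$- \frac{4825}{209} + \frac{v{\left(u{\left(-3,-4 \right)} \right)}}{-1464} = - \frac{4825}{209} + \frac{6}{-1464} = \left(-4825\right) \frac{1}{209} + 6 \left(- \frac{1}{1464}\right) = - \frac{4825}{209} - \frac{1}{244} = - \frac{1177509}{50996}$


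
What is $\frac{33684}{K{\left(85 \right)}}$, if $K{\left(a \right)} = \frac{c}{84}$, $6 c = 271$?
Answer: $\frac{16976736}{271} \approx 62645.0$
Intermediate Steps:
$c = \frac{271}{6}$ ($c = \frac{1}{6} \cdot 271 = \frac{271}{6} \approx 45.167$)
$K{\left(a \right)} = \frac{271}{504}$ ($K{\left(a \right)} = \frac{271}{6 \cdot 84} = \frac{271}{6} \cdot \frac{1}{84} = \frac{271}{504}$)
$\frac{33684}{K{\left(85 \right)}} = \frac{33684}{\frac{271}{504}} = 33684 \cdot \frac{504}{271} = \frac{16976736}{271}$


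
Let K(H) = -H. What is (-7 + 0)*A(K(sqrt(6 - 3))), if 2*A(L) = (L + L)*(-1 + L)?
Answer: -21 - 7*sqrt(3) ≈ -33.124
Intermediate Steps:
A(L) = L*(-1 + L) (A(L) = ((L + L)*(-1 + L))/2 = ((2*L)*(-1 + L))/2 = (2*L*(-1 + L))/2 = L*(-1 + L))
(-7 + 0)*A(K(sqrt(6 - 3))) = (-7 + 0)*((-sqrt(6 - 3))*(-1 - sqrt(6 - 3))) = -7*(-sqrt(3))*(-1 - sqrt(3)) = -(-7)*sqrt(3)*(-1 - sqrt(3)) = 7*sqrt(3)*(-1 - sqrt(3))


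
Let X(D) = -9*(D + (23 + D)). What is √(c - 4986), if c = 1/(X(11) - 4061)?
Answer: I*√99446552282/4466 ≈ 70.612*I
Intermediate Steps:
X(D) = -207 - 18*D (X(D) = -9*(23 + 2*D) = -207 - 18*D)
c = -1/4466 (c = 1/((-207 - 18*11) - 4061) = 1/((-207 - 198) - 4061) = 1/(-405 - 4061) = 1/(-4466) = -1/4466 ≈ -0.00022391)
√(c - 4986) = √(-1/4466 - 4986) = √(-22267477/4466) = I*√99446552282/4466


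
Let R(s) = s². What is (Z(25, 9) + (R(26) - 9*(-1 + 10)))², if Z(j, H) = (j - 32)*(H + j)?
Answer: 127449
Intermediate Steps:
Z(j, H) = (-32 + j)*(H + j)
(Z(25, 9) + (R(26) - 9*(-1 + 10)))² = ((25² - 32*9 - 32*25 + 9*25) + (26² - 9*(-1 + 10)))² = ((625 - 288 - 800 + 225) + (676 - 9*9))² = (-238 + (676 - 1*81))² = (-238 + (676 - 81))² = (-238 + 595)² = 357² = 127449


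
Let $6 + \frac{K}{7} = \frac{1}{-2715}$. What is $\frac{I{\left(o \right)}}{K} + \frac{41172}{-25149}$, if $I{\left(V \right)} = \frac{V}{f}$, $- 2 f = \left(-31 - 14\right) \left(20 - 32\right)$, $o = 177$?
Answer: $- \frac{9300740671}{5735833026} \approx -1.6215$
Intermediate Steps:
$f = -270$ ($f = - \frac{\left(-31 - 14\right) \left(20 - 32\right)}{2} = - \frac{\left(-45\right) \left(-12\right)}{2} = \left(- \frac{1}{2}\right) 540 = -270$)
$K = - \frac{114037}{2715}$ ($K = -42 + \frac{7}{-2715} = -42 + 7 \left(- \frac{1}{2715}\right) = -42 - \frac{7}{2715} = - \frac{114037}{2715} \approx -42.003$)
$I{\left(V \right)} = - \frac{V}{270}$ ($I{\left(V \right)} = \frac{V}{-270} = - \frac{V}{270}$)
$\frac{I{\left(o \right)}}{K} + \frac{41172}{-25149} = \frac{\left(- \frac{1}{270}\right) 177}{- \frac{114037}{2715}} + \frac{41172}{-25149} = \left(- \frac{59}{90}\right) \left(- \frac{2715}{114037}\right) + 41172 \left(- \frac{1}{25149}\right) = \frac{10679}{684222} - \frac{13724}{8383} = - \frac{9300740671}{5735833026}$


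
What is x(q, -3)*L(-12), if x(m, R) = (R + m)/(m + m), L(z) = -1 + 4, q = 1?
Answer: -3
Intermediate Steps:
L(z) = 3
x(m, R) = (R + m)/(2*m) (x(m, R) = (R + m)/((2*m)) = (R + m)*(1/(2*m)) = (R + m)/(2*m))
x(q, -3)*L(-12) = ((½)*(-3 + 1)/1)*3 = ((½)*1*(-2))*3 = -1*3 = -3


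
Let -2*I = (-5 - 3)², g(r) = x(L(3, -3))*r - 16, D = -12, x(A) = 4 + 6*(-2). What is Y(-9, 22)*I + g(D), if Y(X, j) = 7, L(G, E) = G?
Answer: -144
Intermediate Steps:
x(A) = -8 (x(A) = 4 - 12 = -8)
g(r) = -16 - 8*r (g(r) = -8*r - 16 = -16 - 8*r)
I = -32 (I = -(-5 - 3)²/2 = -½*(-8)² = -½*64 = -32)
Y(-9, 22)*I + g(D) = 7*(-32) + (-16 - 8*(-12)) = -224 + (-16 + 96) = -224 + 80 = -144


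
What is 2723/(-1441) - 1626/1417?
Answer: -6201557/2041897 ≈ -3.0372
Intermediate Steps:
2723/(-1441) - 1626/1417 = 2723*(-1/1441) - 1626*1/1417 = -2723/1441 - 1626/1417 = -6201557/2041897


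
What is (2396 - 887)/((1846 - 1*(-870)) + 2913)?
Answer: 1509/5629 ≈ 0.26808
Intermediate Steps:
(2396 - 887)/((1846 - 1*(-870)) + 2913) = 1509/((1846 + 870) + 2913) = 1509/(2716 + 2913) = 1509/5629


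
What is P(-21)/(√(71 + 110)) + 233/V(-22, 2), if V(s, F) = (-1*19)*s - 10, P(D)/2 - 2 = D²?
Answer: 233/408 + 886*√181/181 ≈ 66.427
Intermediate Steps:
P(D) = 4 + 2*D²
V(s, F) = -10 - 19*s (V(s, F) = -19*s - 10 = -10 - 19*s)
P(-21)/(√(71 + 110)) + 233/V(-22, 2) = (4 + 2*(-21)²)/(√(71 + 110)) + 233/(-10 - 19*(-22)) = (4 + 2*441)/(√181) + 233/(-10 + 418) = (4 + 882)*(√181/181) + 233/408 = 886*(√181/181) + 233*(1/408) = 886*√181/181 + 233/408 = 233/408 + 886*√181/181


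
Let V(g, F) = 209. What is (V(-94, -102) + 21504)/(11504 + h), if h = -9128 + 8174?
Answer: 21713/10550 ≈ 2.0581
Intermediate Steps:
h = -954
(V(-94, -102) + 21504)/(11504 + h) = (209 + 21504)/(11504 - 954) = 21713/10550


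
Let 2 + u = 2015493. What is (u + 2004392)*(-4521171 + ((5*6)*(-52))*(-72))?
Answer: -17723065184433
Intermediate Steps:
u = 2015491 (u = -2 + 2015493 = 2015491)
(u + 2004392)*(-4521171 + ((5*6)*(-52))*(-72)) = (2015491 + 2004392)*(-4521171 + ((5*6)*(-52))*(-72)) = 4019883*(-4521171 + (30*(-52))*(-72)) = 4019883*(-4521171 - 1560*(-72)) = 4019883*(-4521171 + 112320) = 4019883*(-4408851) = -17723065184433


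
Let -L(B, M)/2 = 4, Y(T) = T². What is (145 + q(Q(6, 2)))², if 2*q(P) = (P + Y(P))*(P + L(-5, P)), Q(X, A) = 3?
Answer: 13225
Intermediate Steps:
L(B, M) = -8 (L(B, M) = -2*4 = -8)
q(P) = (-8 + P)*(P + P²)/2 (q(P) = ((P + P²)*(P - 8))/2 = ((P + P²)*(-8 + P))/2 = ((-8 + P)*(P + P²))/2 = (-8 + P)*(P + P²)/2)
(145 + q(Q(6, 2)))² = (145 + (½)*3*(-8 + 3² - 7*3))² = (145 + (½)*3*(-8 + 9 - 21))² = (145 + (½)*3*(-20))² = (145 - 30)² = 115² = 13225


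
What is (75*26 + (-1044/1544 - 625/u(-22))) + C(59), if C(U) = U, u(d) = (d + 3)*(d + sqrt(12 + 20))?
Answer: 831527718/414371 - 625*sqrt(2)/2147 ≈ 2006.3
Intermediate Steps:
u(d) = (3 + d)*(d + 4*sqrt(2)) (u(d) = (3 + d)*(d + sqrt(32)) = (3 + d)*(d + 4*sqrt(2)))
(75*26 + (-1044/1544 - 625/u(-22))) + C(59) = (75*26 + (-1044/1544 - 625/((-22)**2 + 3*(-22) + 12*sqrt(2) + 4*(-22)*sqrt(2)))) + 59 = (1950 + (-1044*1/1544 - 625/(484 - 66 + 12*sqrt(2) - 88*sqrt(2)))) + 59 = (1950 + (-261/386 - 625/(418 - 76*sqrt(2)))) + 59 = (752439/386 - 625/(418 - 76*sqrt(2))) + 59 = 775213/386 - 625/(418 - 76*sqrt(2))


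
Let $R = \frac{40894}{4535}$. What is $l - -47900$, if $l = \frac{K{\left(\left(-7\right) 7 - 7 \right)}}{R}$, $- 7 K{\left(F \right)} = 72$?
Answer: $\frac{6855715840}{143129} \approx 47899.0$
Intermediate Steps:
$K{\left(F \right)} = - \frac{72}{7}$ ($K{\left(F \right)} = \left(- \frac{1}{7}\right) 72 = - \frac{72}{7}$)
$R = \frac{40894}{4535}$ ($R = 40894 \cdot \frac{1}{4535} = \frac{40894}{4535} \approx 9.0174$)
$l = - \frac{163260}{143129}$ ($l = - \frac{72}{7 \cdot \frac{40894}{4535}} = \left(- \frac{72}{7}\right) \frac{4535}{40894} = - \frac{163260}{143129} \approx -1.1406$)
$l - -47900 = - \frac{163260}{143129} - -47900 = - \frac{163260}{143129} + 47900 = \frac{6855715840}{143129}$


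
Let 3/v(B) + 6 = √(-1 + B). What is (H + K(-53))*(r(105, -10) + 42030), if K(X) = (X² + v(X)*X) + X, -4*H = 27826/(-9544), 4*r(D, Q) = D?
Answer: 8886111122505/76352 + 1783185*I*√6/8 ≈ 1.1638e+8 + 5.4599e+5*I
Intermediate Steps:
r(D, Q) = D/4
v(B) = 3/(-6 + √(-1 + B))
H = 13913/19088 (H = -13913/(2*(-9544)) = -13913*(-1)/(2*9544) = -¼*(-13913/4772) = 13913/19088 ≈ 0.72889)
K(X) = X + X² + 3*X/(-6 + √(-1 + X)) (K(X) = (X² + (3/(-6 + √(-1 + X)))*X) + X = (X² + 3*X/(-6 + √(-1 + X))) + X = X + X² + 3*X/(-6 + √(-1 + X)))
(H + K(-53))*(r(105, -10) + 42030) = (13913/19088 - 53*(3 + (1 - 53)*(-6 + √(-1 - 53)))/(-6 + √(-1 - 53)))*((¼)*105 + 42030) = (13913/19088 - 53*(3 - 52*(-6 + √(-54)))/(-6 + √(-54)))*(105/4 + 42030) = (13913/19088 - 53*(3 - 52*(-6 + 3*I*√6))/(-6 + 3*I*√6))*(168225/4) = (13913/19088 - 53*(3 + (312 - 156*I*√6))/(-6 + 3*I*√6))*(168225/4) = (13913/19088 - 53*(315 - 156*I*√6)/(-6 + 3*I*√6))*(168225/4) = 2340514425/76352 - 8915925*(315 - 156*I*√6)/(4*(-6 + 3*I*√6))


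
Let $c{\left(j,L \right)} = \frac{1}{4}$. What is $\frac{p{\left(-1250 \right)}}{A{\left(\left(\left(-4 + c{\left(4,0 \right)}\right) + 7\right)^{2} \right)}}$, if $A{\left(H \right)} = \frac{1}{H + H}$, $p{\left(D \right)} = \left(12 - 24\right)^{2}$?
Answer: $3042$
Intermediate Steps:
$c{\left(j,L \right)} = \frac{1}{4}$
$p{\left(D \right)} = 144$ ($p{\left(D \right)} = \left(-12\right)^{2} = 144$)
$A{\left(H \right)} = \frac{1}{2 H}$
$\frac{p{\left(-1250 \right)}}{A{\left(\left(\left(-4 + c{\left(4,0 \right)}\right) + 7\right)^{2} \right)}} = \frac{144}{\frac{1}{2} \frac{1}{\left(\left(-4 + \frac{1}{4}\right) + 7\right)^{2}}} = \frac{144}{\frac{1}{2} \frac{1}{\left(- \frac{15}{4} + 7\right)^{2}}} = \frac{144}{\frac{1}{2} \frac{1}{\left(\frac{13}{4}\right)^{2}}} = \frac{144}{\frac{1}{2} \frac{1}{\frac{169}{16}}} = \frac{144}{\frac{1}{2} \cdot \frac{16}{169}} = \frac{144}{\frac{8}{169}} = 144 \cdot \frac{169}{8} = 3042$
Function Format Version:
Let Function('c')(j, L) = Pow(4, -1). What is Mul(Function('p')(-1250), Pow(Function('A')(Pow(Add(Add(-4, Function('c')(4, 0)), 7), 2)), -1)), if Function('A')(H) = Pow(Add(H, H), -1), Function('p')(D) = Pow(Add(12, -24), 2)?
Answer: 3042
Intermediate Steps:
Function('c')(j, L) = Rational(1, 4)
Function('p')(D) = 144 (Function('p')(D) = Pow(-12, 2) = 144)
Function('A')(H) = Mul(Rational(1, 2), Pow(H, -1)) (Function('A')(H) = Pow(Mul(2, H), -1) = Mul(Rational(1, 2), Pow(H, -1)))
Mul(Function('p')(-1250), Pow(Function('A')(Pow(Add(Add(-4, Function('c')(4, 0)), 7), 2)), -1)) = Mul(144, Pow(Mul(Rational(1, 2), Pow(Pow(Add(Add(-4, Rational(1, 4)), 7), 2), -1)), -1)) = Mul(144, Pow(Mul(Rational(1, 2), Pow(Pow(Add(Rational(-15, 4), 7), 2), -1)), -1)) = Mul(144, Pow(Mul(Rational(1, 2), Pow(Pow(Rational(13, 4), 2), -1)), -1)) = Mul(144, Pow(Mul(Rational(1, 2), Pow(Rational(169, 16), -1)), -1)) = Mul(144, Pow(Mul(Rational(1, 2), Rational(16, 169)), -1)) = Mul(144, Pow(Rational(8, 169), -1)) = Mul(144, Rational(169, 8)) = 3042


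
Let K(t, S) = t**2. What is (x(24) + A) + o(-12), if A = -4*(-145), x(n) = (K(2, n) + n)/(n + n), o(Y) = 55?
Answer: 7627/12 ≈ 635.58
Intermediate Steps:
x(n) = (4 + n)/(2*n) (x(n) = (2**2 + n)/(n + n) = (4 + n)/((2*n)) = (4 + n)*(1/(2*n)) = (4 + n)/(2*n))
A = 580
(x(24) + A) + o(-12) = ((1/2)*(4 + 24)/24 + 580) + 55 = ((1/2)*(1/24)*28 + 580) + 55 = (7/12 + 580) + 55 = 6967/12 + 55 = 7627/12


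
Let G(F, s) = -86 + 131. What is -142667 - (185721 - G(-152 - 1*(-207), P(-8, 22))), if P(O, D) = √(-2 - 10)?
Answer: -328343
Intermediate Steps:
P(O, D) = 2*I*√3 (P(O, D) = √(-12) = 2*I*√3)
G(F, s) = 45
-142667 - (185721 - G(-152 - 1*(-207), P(-8, 22))) = -142667 - (185721 - 1*45) = -142667 - (185721 - 45) = -142667 - 1*185676 = -142667 - 185676 = -328343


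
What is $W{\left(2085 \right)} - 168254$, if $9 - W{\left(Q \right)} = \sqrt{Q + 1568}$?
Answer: $-168245 - \sqrt{3653} \approx -1.6831 \cdot 10^{5}$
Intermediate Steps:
$W{\left(Q \right)} = 9 - \sqrt{1568 + Q}$ ($W{\left(Q \right)} = 9 - \sqrt{Q + 1568} = 9 - \sqrt{1568 + Q}$)
$W{\left(2085 \right)} - 168254 = \left(9 - \sqrt{1568 + 2085}\right) - 168254 = \left(9 - \sqrt{3653}\right) - 168254 = -168245 - \sqrt{3653}$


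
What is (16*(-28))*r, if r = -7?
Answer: 3136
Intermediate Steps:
(16*(-28))*r = (16*(-28))*(-7) = -448*(-7) = 3136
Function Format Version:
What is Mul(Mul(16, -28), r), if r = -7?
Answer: 3136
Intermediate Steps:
Mul(Mul(16, -28), r) = Mul(Mul(16, -28), -7) = Mul(-448, -7) = 3136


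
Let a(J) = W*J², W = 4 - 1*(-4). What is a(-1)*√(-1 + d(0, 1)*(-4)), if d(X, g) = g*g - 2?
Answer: 8*√3 ≈ 13.856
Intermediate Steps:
W = 8 (W = 4 + 4 = 8)
d(X, g) = -2 + g² (d(X, g) = g² - 2 = -2 + g²)
a(J) = 8*J²
a(-1)*√(-1 + d(0, 1)*(-4)) = (8*(-1)²)*√(-1 + (-2 + 1²)*(-4)) = (8*1)*√(-1 + (-2 + 1)*(-4)) = 8*√(-1 - 1*(-4)) = 8*√(-1 + 4) = 8*√3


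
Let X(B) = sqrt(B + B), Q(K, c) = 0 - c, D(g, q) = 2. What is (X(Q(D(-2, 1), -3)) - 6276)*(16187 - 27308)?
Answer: 69795396 - 11121*sqrt(6) ≈ 6.9768e+7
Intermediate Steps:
Q(K, c) = -c
X(B) = sqrt(2)*sqrt(B) (X(B) = sqrt(2*B) = sqrt(2)*sqrt(B))
(X(Q(D(-2, 1), -3)) - 6276)*(16187 - 27308) = (sqrt(2)*sqrt(-1*(-3)) - 6276)*(16187 - 27308) = (sqrt(2)*sqrt(3) - 6276)*(-11121) = (sqrt(6) - 6276)*(-11121) = (-6276 + sqrt(6))*(-11121) = 69795396 - 11121*sqrt(6)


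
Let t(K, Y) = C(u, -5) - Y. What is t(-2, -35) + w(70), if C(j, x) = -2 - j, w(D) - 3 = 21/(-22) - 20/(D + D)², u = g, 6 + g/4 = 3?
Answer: 507139/10780 ≈ 47.044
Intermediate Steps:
g = -12 (g = -24 + 4*3 = -24 + 12 = -12)
u = -12
w(D) = 45/22 - 5/D² (w(D) = 3 + (21/(-22) - 20/(D + D)²) = 3 + (21*(-1/22) - 20*1/(4*D²)) = 3 + (-21/22 - 20*1/(4*D²)) = 3 + (-21/22 - 5/D²) = 45/22 - 5/D²)
t(K, Y) = 10 - Y (t(K, Y) = (-2 - 1*(-12)) - Y = (-2 + 12) - Y = 10 - Y)
t(-2, -35) + w(70) = (10 - 1*(-35)) + (45/22 - 5/70²) = (10 + 35) + (45/22 - 5*1/4900) = 45 + (45/22 - 1/980) = 45 + 22039/10780 = 507139/10780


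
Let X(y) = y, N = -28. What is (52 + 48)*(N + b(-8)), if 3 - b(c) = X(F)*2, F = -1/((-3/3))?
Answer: -2700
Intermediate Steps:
F = 1 (F = -1/((-3*⅓)) = -1/(-1) = -1*(-1) = 1)
b(c) = 1 (b(c) = 3 - 2 = 1)
(52 + 48)*(N + b(-8)) = (52 + 48)*(-28 + 1) = 100*(-27) = -2700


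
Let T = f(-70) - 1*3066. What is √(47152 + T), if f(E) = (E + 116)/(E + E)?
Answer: √216019790/70 ≈ 209.97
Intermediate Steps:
f(E) = (116 + E)/(2*E) (f(E) = (116 + E)/((2*E)) = (116 + E)*(1/(2*E)) = (116 + E)/(2*E))
T = -214643/70 (T = (½)*(116 - 70)/(-70) - 1*3066 = (½)*(-1/70)*46 - 3066 = -23/70 - 3066 = -214643/70 ≈ -3066.3)
√(47152 + T) = √(47152 - 214643/70) = √(3085997/70) = √216019790/70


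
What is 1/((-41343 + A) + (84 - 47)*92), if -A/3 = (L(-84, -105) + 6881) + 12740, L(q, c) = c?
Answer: -1/96487 ≈ -1.0364e-5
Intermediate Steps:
A = -58548 (A = -3*((-105 + 6881) + 12740) = -3*(6776 + 12740) = -3*19516 = -58548)
1/((-41343 + A) + (84 - 47)*92) = 1/((-41343 - 58548) + (84 - 47)*92) = 1/(-99891 + 37*92) = 1/(-99891 + 3404) = 1/(-96487) = -1/96487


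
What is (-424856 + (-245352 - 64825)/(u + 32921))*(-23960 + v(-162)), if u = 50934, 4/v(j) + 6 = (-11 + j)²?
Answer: 25542678921038799332/2509193165 ≈ 1.0180e+10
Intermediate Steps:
v(j) = 4/(-6 + (-11 + j)²)
(-424856 + (-245352 - 64825)/(u + 32921))*(-23960 + v(-162)) = (-424856 + (-245352 - 64825)/(50934 + 32921))*(-23960 + 4/(-6 + (-11 - 162)²)) = (-424856 - 310177/83855)*(-23960 + 4/(-6 + (-173)²)) = (-424856 - 310177*1/83855)*(-23960 + 4/(-6 + 29929)) = (-424856 - 310177/83855)*(-23960 + 4/29923) = -35626610057*(-23960 + 4*(1/29923))/83855 = -35626610057*(-23960 + 4/29923)/83855 = -35626610057/83855*(-716955076/29923) = 25542678921038799332/2509193165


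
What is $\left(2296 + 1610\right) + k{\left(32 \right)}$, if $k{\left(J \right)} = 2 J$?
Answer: $3970$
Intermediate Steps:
$\left(2296 + 1610\right) + k{\left(32 \right)} = \left(2296 + 1610\right) + 2 \cdot 32 = 3906 + 64 = 3970$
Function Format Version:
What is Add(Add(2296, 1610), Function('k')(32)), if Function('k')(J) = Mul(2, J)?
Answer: 3970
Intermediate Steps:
Add(Add(2296, 1610), Function('k')(32)) = Add(Add(2296, 1610), Mul(2, 32)) = Add(3906, 64) = 3970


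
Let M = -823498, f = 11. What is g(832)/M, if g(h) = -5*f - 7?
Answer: 31/411749 ≈ 7.5289e-5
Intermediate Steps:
g(h) = -62 (g(h) = -5*11 - 7 = -55 - 7 = -62)
g(832)/M = -62/(-823498) = -62*(-1/823498) = 31/411749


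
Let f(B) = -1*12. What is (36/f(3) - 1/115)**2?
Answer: 119716/13225 ≈ 9.0522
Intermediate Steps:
f(B) = -12
(36/f(3) - 1/115)**2 = (36/(-12) - 1/115)**2 = (36*(-1/12) - 1*1/115)**2 = (-3 - 1/115)**2 = (-346/115)**2 = 119716/13225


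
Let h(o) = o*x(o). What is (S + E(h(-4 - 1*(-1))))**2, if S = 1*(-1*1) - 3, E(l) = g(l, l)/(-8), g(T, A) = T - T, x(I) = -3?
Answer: 16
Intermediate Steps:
h(o) = -3*o (h(o) = o*(-3) = -3*o)
g(T, A) = 0
E(l) = 0 (E(l) = 0/(-8) = 0*(-1/8) = 0)
S = -4 (S = 1*(-1) - 3 = -1 - 3 = -4)
(S + E(h(-4 - 1*(-1))))**2 = (-4 + 0)**2 = (-4)**2 = 16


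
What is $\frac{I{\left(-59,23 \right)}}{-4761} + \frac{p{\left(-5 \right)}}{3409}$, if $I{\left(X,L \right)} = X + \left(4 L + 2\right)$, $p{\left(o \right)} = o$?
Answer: $- \frac{143120}{16230249} \approx -0.0088181$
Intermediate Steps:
$I{\left(X,L \right)} = 2 + X + 4 L$ ($I{\left(X,L \right)} = X + \left(2 + 4 L\right) = 2 + X + 4 L$)
$\frac{I{\left(-59,23 \right)}}{-4761} + \frac{p{\left(-5 \right)}}{3409} = \frac{2 - 59 + 4 \cdot 23}{-4761} - \frac{5}{3409} = \left(2 - 59 + 92\right) \left(- \frac{1}{4761}\right) - \frac{5}{3409} = 35 \left(- \frac{1}{4761}\right) - \frac{5}{3409} = - \frac{35}{4761} - \frac{5}{3409} = - \frac{143120}{16230249}$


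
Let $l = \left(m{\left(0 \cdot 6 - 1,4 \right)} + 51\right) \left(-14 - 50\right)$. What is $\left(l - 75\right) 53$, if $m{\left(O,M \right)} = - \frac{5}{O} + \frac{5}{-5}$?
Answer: $-190535$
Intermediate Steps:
$m{\left(O,M \right)} = -1 - \frac{5}{O}$ ($m{\left(O,M \right)} = - \frac{5}{O} + 5 \left(- \frac{1}{5}\right) = - \frac{5}{O} - 1 = -1 - \frac{5}{O}$)
$l = -3520$ ($l = \left(\frac{-5 - \left(0 \cdot 6 - 1\right)}{0 \cdot 6 - 1} + 51\right) \left(-14 - 50\right) = \left(\frac{-5 - \left(0 - 1\right)}{0 - 1} + 51\right) \left(-64\right) = \left(\frac{-5 - -1}{-1} + 51\right) \left(-64\right) = \left(- (-5 + 1) + 51\right) \left(-64\right) = \left(\left(-1\right) \left(-4\right) + 51\right) \left(-64\right) = \left(4 + 51\right) \left(-64\right) = 55 \left(-64\right) = -3520$)
$\left(l - 75\right) 53 = \left(-3520 - 75\right) 53 = \left(-3595\right) 53 = -190535$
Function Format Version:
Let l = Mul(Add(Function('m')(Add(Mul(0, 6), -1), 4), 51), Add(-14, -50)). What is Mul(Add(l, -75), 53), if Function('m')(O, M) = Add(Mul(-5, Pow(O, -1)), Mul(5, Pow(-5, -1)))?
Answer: -190535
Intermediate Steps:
Function('m')(O, M) = Add(-1, Mul(-5, Pow(O, -1))) (Function('m')(O, M) = Add(Mul(-5, Pow(O, -1)), Mul(5, Rational(-1, 5))) = Add(Mul(-5, Pow(O, -1)), -1) = Add(-1, Mul(-5, Pow(O, -1))))
l = -3520 (l = Mul(Add(Mul(Pow(Add(Mul(0, 6), -1), -1), Add(-5, Mul(-1, Add(Mul(0, 6), -1)))), 51), Add(-14, -50)) = Mul(Add(Mul(Pow(Add(0, -1), -1), Add(-5, Mul(-1, Add(0, -1)))), 51), -64) = Mul(Add(Mul(Pow(-1, -1), Add(-5, Mul(-1, -1))), 51), -64) = Mul(Add(Mul(-1, Add(-5, 1)), 51), -64) = Mul(Add(Mul(-1, -4), 51), -64) = Mul(Add(4, 51), -64) = Mul(55, -64) = -3520)
Mul(Add(l, -75), 53) = Mul(Add(-3520, -75), 53) = Mul(-3595, 53) = -190535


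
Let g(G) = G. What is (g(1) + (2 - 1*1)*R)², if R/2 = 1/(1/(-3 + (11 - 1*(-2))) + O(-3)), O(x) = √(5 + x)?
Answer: 112041/39601 + 71600*√2/39601 ≈ 5.3862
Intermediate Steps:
R = 2/(⅒ + √2) (R = 2/(1/(-3 + (11 - 1*(-2))) + √(5 - 3)) = 2/(1/(-3 + (11 + 2)) + √2) = 2/(1/(-3 + 13) + √2) = 2/(1/10 + √2) = 2/(⅒ + √2) ≈ 1.3208)
(g(1) + (2 - 1*1)*R)² = (1 + (2 - 1*1)*(-20/199 + 200*√2/199))² = (1 + (2 - 1)*(-20/199 + 200*√2/199))² = (1 + 1*(-20/199 + 200*√2/199))² = (1 + (-20/199 + 200*√2/199))² = (179/199 + 200*√2/199)²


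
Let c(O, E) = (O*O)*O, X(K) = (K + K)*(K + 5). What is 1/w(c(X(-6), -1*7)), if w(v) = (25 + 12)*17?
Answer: 1/629 ≈ 0.0015898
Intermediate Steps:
X(K) = 2*K*(5 + K) (X(K) = (2*K)*(5 + K) = 2*K*(5 + K))
c(O, E) = O**3 (c(O, E) = O**2*O = O**3)
w(v) = 629 (w(v) = 37*17 = 629)
1/w(c(X(-6), -1*7)) = 1/629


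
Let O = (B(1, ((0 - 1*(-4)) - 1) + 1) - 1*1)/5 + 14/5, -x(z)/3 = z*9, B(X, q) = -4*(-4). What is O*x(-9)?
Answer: 7047/5 ≈ 1409.4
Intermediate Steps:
B(X, q) = 16
x(z) = -27*z (x(z) = -3*z*9 = -27*z)
O = 29/5 (O = (16 - 1*1)/5 + 14/5 = (16 - 1)*(⅕) + 14*(⅕) = 15*(⅕) + 14/5 = 3 + 14/5 = 29/5 ≈ 5.8000)
O*x(-9) = 29*(-27*(-9))/5 = (29/5)*243 = 7047/5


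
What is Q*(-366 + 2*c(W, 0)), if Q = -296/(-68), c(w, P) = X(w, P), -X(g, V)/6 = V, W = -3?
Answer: -27084/17 ≈ -1593.2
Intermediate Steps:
X(g, V) = -6*V
c(w, P) = -6*P
Q = 74/17 (Q = -296*(-1/68) = 74/17 ≈ 4.3529)
Q*(-366 + 2*c(W, 0)) = 74*(-366 + 2*(-6*0))/17 = 74*(-366 + 2*0)/17 = 74*(-366 + 0)/17 = (74/17)*(-366) = -27084/17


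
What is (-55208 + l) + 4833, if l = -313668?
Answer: -364043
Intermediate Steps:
(-55208 + l) + 4833 = (-55208 - 313668) + 4833 = -368876 + 4833 = -364043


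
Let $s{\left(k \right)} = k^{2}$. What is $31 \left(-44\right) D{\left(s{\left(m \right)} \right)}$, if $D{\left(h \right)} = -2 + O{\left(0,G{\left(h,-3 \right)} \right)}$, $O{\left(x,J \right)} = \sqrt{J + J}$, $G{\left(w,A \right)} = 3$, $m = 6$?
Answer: $2728 - 1364 \sqrt{6} \approx -613.1$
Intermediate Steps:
$O{\left(x,J \right)} = \sqrt{2} \sqrt{J}$ ($O{\left(x,J \right)} = \sqrt{2 J} = \sqrt{2} \sqrt{J}$)
$D{\left(h \right)} = -2 + \sqrt{6}$ ($D{\left(h \right)} = -2 + \sqrt{2} \sqrt{3} = -2 + \sqrt{6}$)
$31 \left(-44\right) D{\left(s{\left(m \right)} \right)} = 31 \left(-44\right) \left(-2 + \sqrt{6}\right) = - 1364 \left(-2 + \sqrt{6}\right) = 2728 - 1364 \sqrt{6}$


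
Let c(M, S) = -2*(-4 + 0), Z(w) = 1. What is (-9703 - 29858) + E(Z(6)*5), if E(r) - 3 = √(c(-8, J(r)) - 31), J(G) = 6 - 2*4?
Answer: -39558 + I*√23 ≈ -39558.0 + 4.7958*I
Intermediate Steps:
J(G) = -2 (J(G) = 6 - 8 = -2)
c(M, S) = 8 (c(M, S) = -2*(-4) = 8)
E(r) = 3 + I*√23 (E(r) = 3 + √(8 - 31) = 3 + √(-23) = 3 + I*√23)
(-9703 - 29858) + E(Z(6)*5) = (-9703 - 29858) + (3 + I*√23) = -39561 + (3 + I*√23) = -39558 + I*√23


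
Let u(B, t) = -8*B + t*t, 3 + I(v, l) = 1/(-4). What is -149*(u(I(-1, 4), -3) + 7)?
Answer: -6258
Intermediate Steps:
I(v, l) = -13/4 (I(v, l) = -3 + 1/(-4) = -3 - ¼ = -13/4)
u(B, t) = t² - 8*B (u(B, t) = -8*B + t² = t² - 8*B)
-149*(u(I(-1, 4), -3) + 7) = -149*(((-3)² - 8*(-13/4)) + 7) = -149*((9 + 26) + 7) = -149*(35 + 7) = -149*42 = -6258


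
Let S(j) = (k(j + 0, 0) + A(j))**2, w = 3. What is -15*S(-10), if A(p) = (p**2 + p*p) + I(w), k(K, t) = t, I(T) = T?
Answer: -618135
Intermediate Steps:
A(p) = 3 + 2*p**2 (A(p) = (p**2 + p*p) + 3 = (p**2 + p**2) + 3 = 2*p**2 + 3 = 3 + 2*p**2)
S(j) = (3 + 2*j**2)**2 (S(j) = (0 + (3 + 2*j**2))**2 = (3 + 2*j**2)**2)
-15*S(-10) = -15*(3 + 2*(-10)**2)**2 = -15*(3 + 2*100)**2 = -15*(3 + 200)**2 = -15*203**2 = -15*41209 = -618135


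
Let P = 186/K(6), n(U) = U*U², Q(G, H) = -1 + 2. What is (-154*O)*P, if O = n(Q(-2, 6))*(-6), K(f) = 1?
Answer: 171864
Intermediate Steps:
Q(G, H) = 1
n(U) = U³
P = 186 (P = 186/1 = 186*1 = 186)
O = -6 (O = 1³*(-6) = 1*(-6) = -6)
(-154*O)*P = -154*(-6)*186 = 924*186 = 171864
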